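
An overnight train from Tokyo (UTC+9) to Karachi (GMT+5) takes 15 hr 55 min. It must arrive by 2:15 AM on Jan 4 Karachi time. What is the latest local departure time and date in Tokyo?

Target arrival in UTC: 2:15 AM − 5:00 = 9:15 PM on Jan 3.
Subtract 15 hours and 55 minutes → departure 5:20 AM UTC on Jan 3.
Tokyo is UTC+9:00: 5:20 AM + 9:00 = 2:20 PM on Jan 3.

2:20 PM on January 3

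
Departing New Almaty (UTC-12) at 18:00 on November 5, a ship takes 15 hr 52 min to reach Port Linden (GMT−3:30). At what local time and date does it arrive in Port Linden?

18:22 on Nov 6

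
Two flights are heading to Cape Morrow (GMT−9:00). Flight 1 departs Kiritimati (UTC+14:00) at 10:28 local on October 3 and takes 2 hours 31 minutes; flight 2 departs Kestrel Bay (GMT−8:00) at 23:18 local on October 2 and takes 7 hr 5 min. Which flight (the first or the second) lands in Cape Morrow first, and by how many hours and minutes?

the first, by 15 hours 24 minutes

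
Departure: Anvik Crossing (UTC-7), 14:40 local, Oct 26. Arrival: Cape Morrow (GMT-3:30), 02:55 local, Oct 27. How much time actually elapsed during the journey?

Cape Morrow is 3:30 ahead of Anvik Crossing.
Clock-face elapsed time (ignoring zones) is 12 hours 15 minutes.
Actual elapsed = 12 hours 15 minutes − 3:30 = 8 hours 45 minutes.

8 hours 45 minutes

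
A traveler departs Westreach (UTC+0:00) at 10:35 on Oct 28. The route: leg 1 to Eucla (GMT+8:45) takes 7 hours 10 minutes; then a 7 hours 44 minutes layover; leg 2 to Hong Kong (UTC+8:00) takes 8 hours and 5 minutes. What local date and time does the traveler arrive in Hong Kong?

17:34 on Oct 29

Westreach is at UTC+0, so departure is already 10:35 UTC on Oct 28.
Add 7 hours 10 minutes leg 1 → 17:45 UTC.
Add 7 hours 44 minutes layover in Eucla → 01:29 UTC (Oct 29).
Add 8 hours 5 minutes leg 2 → 09:34 UTC.
Hong Kong is UTC+8:00, so local arrival = 09:34 + 8:00 = 17:34 on Oct 29.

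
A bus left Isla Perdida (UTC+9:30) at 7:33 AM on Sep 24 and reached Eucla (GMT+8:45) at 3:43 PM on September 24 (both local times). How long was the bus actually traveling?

8 hours 55 minutes

Departure in UTC: 7:33 AM − 9:30 = 10:03 PM on Sep 23.
Arrival in UTC: 3:43 PM − 8:45 = 6:58 AM on Sep 24.
Elapsed = 6:58 AM − 10:03 PM (+1 day) = 8 hours 55 minutes.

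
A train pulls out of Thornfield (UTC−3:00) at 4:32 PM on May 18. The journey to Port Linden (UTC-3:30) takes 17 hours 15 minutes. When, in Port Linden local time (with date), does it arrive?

Convert departure to UTC: 4:32 PM + 3:00 = 7:32 PM UTC on May 18.
Add 17 hours and 15 minutes travel time → 12:47 PM UTC (May 19).
Port Linden is UTC−3:30, so local arrival = 12:47 PM − 3:30 = 9:17 AM on May 19.

9:17 AM on May 19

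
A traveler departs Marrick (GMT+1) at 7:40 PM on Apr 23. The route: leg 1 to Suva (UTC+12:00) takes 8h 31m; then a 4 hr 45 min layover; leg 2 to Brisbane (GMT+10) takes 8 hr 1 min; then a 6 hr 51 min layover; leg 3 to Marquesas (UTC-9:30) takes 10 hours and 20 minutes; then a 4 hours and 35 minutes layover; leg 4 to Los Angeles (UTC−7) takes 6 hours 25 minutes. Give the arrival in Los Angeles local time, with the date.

1:08 PM on Apr 25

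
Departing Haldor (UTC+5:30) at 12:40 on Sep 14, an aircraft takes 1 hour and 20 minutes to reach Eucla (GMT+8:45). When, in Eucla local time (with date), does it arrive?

17:15 on September 14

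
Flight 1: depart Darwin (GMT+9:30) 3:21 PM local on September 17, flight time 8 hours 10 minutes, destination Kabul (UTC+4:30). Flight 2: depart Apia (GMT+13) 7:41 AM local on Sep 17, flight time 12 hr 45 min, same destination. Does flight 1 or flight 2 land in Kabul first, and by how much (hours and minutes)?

the second, by 6 hours 35 minutes

Flight 1 in UTC: 3:21 PM − 9:30 = 5:51 AM on Sep 17.
+8 hours 10 minutes → arrive 2:01 PM UTC on Sep 17.
Flight 2 in UTC: 7:41 AM − 13:00 = 6:41 PM on Sep 16.
+12 hours and 45 minutes → arrive 7:26 AM UTC on Sep 17.
Flight 2 lands earlier by 6 hours 35 minutes.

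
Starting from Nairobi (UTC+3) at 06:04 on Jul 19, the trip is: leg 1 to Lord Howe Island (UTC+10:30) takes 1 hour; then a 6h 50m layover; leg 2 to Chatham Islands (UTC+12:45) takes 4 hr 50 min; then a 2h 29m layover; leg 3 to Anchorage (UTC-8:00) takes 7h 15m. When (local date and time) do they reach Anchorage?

Convert departure to UTC: 06:04 − 3:00 = 03:04 UTC on Jul 19.
Add 1 hour leg 1 → 04:04 UTC.
Add 6 hours 50 minutes layover in Lord Howe Island → 10:54 UTC.
Add 4 hours 50 minutes leg 2 → 15:44 UTC.
Add 2 hours 29 minutes layover in Chatham Islands → 18:13 UTC.
Add 7 hours and 15 minutes leg 3 → 01:28 UTC (Jul 20).
Anchorage is UTC−8:00, so local arrival = 01:28 − 8:00 = 17:28 on Jul 19.

17:28 on July 19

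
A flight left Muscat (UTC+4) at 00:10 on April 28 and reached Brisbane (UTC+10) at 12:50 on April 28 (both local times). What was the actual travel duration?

Departure in UTC: 00:10 − 4:00 = 20:10 on Apr 27.
Arrival in UTC: 12:50 − 10:00 = 02:50 on Apr 28.
Elapsed = 02:50 − 20:10 (+1 day) = 6 hours 40 minutes.

6 hours 40 minutes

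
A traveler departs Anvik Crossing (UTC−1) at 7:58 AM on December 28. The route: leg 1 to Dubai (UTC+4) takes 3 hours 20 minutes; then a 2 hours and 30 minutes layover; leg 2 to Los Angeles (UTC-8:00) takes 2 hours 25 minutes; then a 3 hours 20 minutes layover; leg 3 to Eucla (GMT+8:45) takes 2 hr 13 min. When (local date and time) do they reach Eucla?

Convert departure to UTC: 7:58 AM + 1:00 = 8:58 AM UTC on Dec 28.
Add 3 hours and 20 minutes leg 1 → 12:18 PM UTC.
Add 2 hours 30 minutes layover in Dubai → 2:48 PM UTC.
Add 2 hours and 25 minutes leg 2 → 5:13 PM UTC.
Add 3 hours and 20 minutes layover in Los Angeles → 8:33 PM UTC.
Add 2 hours 13 minutes leg 3 → 10:46 PM UTC.
Eucla is UTC+8:45, so local arrival = 10:46 PM + 8:45 = 7:31 AM on Dec 29.

7:31 AM on December 29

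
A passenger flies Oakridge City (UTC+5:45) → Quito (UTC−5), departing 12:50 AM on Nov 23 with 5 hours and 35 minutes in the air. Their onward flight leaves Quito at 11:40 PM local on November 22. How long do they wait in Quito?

Convert departure to UTC: 12:50 AM − 5:45 = 7:05 PM UTC on Nov 22.
Add 5 hours and 35 minutes flight time → 12:40 AM UTC (Nov 23).
Quito is UTC−5:00, so local arrival = 12:40 AM − 5:00 = 7:40 PM on Nov 22.
Layover = 11:40 PM − 7:40 PM = 4 hours.

4 hours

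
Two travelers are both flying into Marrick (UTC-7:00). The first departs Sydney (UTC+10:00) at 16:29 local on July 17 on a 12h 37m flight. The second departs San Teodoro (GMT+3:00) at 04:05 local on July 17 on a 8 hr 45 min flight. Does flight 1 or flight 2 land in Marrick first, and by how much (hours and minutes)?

Flight 1 in UTC: 16:29 − 10:00 = 06:29 on Jul 17.
+12 hours and 37 minutes → arrive 19:06 UTC on Jul 17.
Flight 2 in UTC: 04:05 − 3:00 = 01:05 on Jul 17.
+8 hours 45 minutes → arrive 09:50 UTC on Jul 17.
Flight 2 lands earlier by 9 hours 16 minutes.

the second, by 9 hours 16 minutes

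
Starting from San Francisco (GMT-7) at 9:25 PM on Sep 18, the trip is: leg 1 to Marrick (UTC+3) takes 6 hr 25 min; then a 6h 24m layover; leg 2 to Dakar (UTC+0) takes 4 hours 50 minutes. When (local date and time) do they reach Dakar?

10:04 PM on Sep 19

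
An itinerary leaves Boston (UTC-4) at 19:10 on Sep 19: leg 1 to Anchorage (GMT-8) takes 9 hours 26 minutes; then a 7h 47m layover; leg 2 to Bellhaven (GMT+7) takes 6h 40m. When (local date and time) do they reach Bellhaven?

Convert departure to UTC: 19:10 + 4:00 = 23:10 UTC on Sep 19.
Add 9 hours 26 minutes leg 1 → 08:36 UTC (Sep 20).
Add 7 hours 47 minutes layover in Anchorage → 16:23 UTC.
Add 6 hours and 40 minutes leg 2 → 23:03 UTC.
Bellhaven is UTC+7:00, so local arrival = 23:03 + 7:00 = 06:03 on Sep 21.

06:03 on September 21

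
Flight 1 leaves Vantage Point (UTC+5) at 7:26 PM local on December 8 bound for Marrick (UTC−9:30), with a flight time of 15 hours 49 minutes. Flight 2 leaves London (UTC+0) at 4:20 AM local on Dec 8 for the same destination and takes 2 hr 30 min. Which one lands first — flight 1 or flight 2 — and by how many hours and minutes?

the second, by 23 hours 25 minutes

Flight 1 in UTC: 7:26 PM − 5:00 = 2:26 PM on Dec 8.
+15 hours and 49 minutes → arrive 6:15 AM UTC on Dec 9.
Flight 2 departs at 4:20 AM UTC (Dec 8).
+2 hours and 30 minutes → arrive 6:50 AM UTC on Dec 8.
Flight 2 lands earlier by 23 hours 25 minutes.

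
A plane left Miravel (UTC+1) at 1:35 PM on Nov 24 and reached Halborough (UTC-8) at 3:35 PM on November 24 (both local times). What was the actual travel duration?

Departure in UTC: 1:35 PM − 1:00 = 12:35 PM on Nov 24.
Arrival in UTC: 3:35 PM + 8:00 = 11:35 PM on Nov 24.
Elapsed = 11:35 PM − 12:35 PM = 11 hours.

11 hours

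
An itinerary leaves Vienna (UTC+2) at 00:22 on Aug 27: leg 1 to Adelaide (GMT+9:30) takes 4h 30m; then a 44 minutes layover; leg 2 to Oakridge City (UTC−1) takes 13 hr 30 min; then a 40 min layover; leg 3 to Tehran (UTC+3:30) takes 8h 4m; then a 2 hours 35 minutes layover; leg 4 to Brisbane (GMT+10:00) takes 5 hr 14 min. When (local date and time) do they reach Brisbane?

19:39 on August 28

Convert departure to UTC: 00:22 − 2:00 = 22:22 UTC on Aug 26.
Add 4 hours and 30 minutes leg 1 → 02:52 UTC (Aug 27).
Add 44 minutes layover in Adelaide → 03:36 UTC.
Add 13 hours 30 minutes leg 2 → 17:06 UTC.
Add 40 minutes layover in Oakridge City → 17:46 UTC.
Add 8 hours 4 minutes leg 3 → 01:50 UTC (Aug 28).
Add 2 hours 35 minutes layover in Tehran → 04:25 UTC.
Add 5 hours and 14 minutes leg 4 → 09:39 UTC.
Brisbane is UTC+10:00, so local arrival = 09:39 + 10:00 = 19:39 on Aug 28.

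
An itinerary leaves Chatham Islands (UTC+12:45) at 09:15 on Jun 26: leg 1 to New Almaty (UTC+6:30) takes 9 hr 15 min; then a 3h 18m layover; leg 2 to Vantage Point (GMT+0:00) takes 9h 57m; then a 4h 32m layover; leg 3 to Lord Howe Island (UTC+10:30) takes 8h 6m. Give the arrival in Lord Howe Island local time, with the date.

18:08 on June 27

Convert departure to UTC: 09:15 − 12:45 = 20:30 UTC on Jun 25.
Add 9 hours and 15 minutes leg 1 → 05:45 UTC (Jun 26).
Add 3 hours and 18 minutes layover in New Almaty → 09:03 UTC.
Add 9 hours and 57 minutes leg 2 → 19:00 UTC.
Add 4 hours and 32 minutes layover in Vantage Point → 23:32 UTC.
Add 8 hours and 6 minutes leg 3 → 07:38 UTC (Jun 27).
Lord Howe Island is UTC+10:30, so local arrival = 07:38 + 10:30 = 18:08 on Jun 27.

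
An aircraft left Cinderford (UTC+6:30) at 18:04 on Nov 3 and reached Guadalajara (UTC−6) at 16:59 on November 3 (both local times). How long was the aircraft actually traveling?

11 hours 25 minutes

Departure in UTC: 18:04 − 6:30 = 11:34 on Nov 3.
Arrival in UTC: 16:59 + 6:00 = 22:59 on Nov 3.
Elapsed = 22:59 − 11:34 = 11 hours 25 minutes.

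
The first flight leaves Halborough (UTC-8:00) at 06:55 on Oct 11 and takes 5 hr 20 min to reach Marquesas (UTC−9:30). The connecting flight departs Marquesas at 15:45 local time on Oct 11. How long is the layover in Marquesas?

5 hours

Convert departure to UTC: 06:55 + 8:00 = 14:55 UTC on Oct 11.
Add 5 hours and 20 minutes flight time → 20:15 UTC.
Marquesas is UTC−9:30, so local arrival = 20:15 − 9:30 = 10:45 on Oct 11.
Layover = 15:45 − 10:45 = 5 hours.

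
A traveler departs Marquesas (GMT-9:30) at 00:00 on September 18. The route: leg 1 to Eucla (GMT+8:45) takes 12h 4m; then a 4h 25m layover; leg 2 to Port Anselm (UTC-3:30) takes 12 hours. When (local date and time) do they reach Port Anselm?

10:29 on September 19

Convert departure to UTC: 00:00 + 9:30 = 09:30 UTC on Sep 18.
Add 12 hours and 4 minutes leg 1 → 21:34 UTC.
Add 4 hours 25 minutes layover in Eucla → 01:59 UTC (Sep 19).
Add 12 hours leg 2 → 13:59 UTC.
Port Anselm is UTC−3:30, so local arrival = 13:59 − 3:30 = 10:29 on Sep 19.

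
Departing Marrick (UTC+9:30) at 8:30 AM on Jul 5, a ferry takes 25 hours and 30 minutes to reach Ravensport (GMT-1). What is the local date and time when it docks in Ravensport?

11:30 PM on July 5

Convert departure to UTC: 8:30 AM − 9:30 = 11:00 PM UTC on Jul 4.
Add 25 hours and 30 minutes travel time → 12:30 AM UTC (Jul 6).
Ravensport is UTC−1:00, so local arrival = 12:30 AM − 1:00 = 11:30 PM on Jul 5.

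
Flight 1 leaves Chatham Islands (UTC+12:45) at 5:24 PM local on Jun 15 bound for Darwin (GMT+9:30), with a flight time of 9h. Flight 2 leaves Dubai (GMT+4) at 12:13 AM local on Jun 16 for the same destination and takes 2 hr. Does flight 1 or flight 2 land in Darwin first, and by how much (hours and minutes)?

the first, by 8 hours 34 minutes

Flight 1 in UTC: 5:24 PM − 12:45 = 4:39 AM on Jun 15.
+9 hours → arrive 1:39 PM UTC on Jun 15.
Flight 2 in UTC: 12:13 AM − 4:00 = 8:13 PM on Jun 15.
+2 hours → arrive 10:13 PM UTC on Jun 15.
Flight 1 lands earlier by 8 hours 34 minutes.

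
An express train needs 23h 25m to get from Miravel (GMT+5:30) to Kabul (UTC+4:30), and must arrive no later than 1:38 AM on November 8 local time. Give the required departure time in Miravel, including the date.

3:13 AM on Nov 7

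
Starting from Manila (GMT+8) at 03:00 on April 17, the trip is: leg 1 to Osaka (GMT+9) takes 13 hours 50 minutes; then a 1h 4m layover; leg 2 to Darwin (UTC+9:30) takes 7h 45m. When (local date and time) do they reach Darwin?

Convert departure to UTC: 03:00 − 8:00 = 19:00 UTC on Apr 16.
Add 13 hours 50 minutes leg 1 → 08:50 UTC (Apr 17).
Add 1 hour and 4 minutes layover in Osaka → 09:54 UTC.
Add 7 hours and 45 minutes leg 2 → 17:39 UTC.
Darwin is UTC+9:30, so local arrival = 17:39 + 9:30 = 03:09 on Apr 18.

03:09 on April 18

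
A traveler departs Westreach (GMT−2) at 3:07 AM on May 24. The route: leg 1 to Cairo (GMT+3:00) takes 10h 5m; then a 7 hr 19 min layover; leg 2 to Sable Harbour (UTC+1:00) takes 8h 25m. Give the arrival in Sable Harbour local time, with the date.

Convert departure to UTC: 3:07 AM + 2:00 = 5:07 AM UTC on May 24.
Add 10 hours and 5 minutes leg 1 → 3:12 PM UTC.
Add 7 hours 19 minutes layover in Cairo → 10:31 PM UTC.
Add 8 hours 25 minutes leg 2 → 6:56 AM UTC (May 25).
Sable Harbour is UTC+1:00, so local arrival = 6:56 AM + 1:00 = 7:56 AM on May 25.

7:56 AM on May 25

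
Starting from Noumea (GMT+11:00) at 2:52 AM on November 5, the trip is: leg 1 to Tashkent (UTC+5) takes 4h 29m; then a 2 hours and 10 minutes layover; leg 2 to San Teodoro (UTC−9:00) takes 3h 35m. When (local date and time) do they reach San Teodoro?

5:06 PM on November 4

Convert departure to UTC: 2:52 AM − 11:00 = 3:52 PM UTC on Nov 4.
Add 4 hours and 29 minutes leg 1 → 8:21 PM UTC.
Add 2 hours 10 minutes layover in Tashkent → 10:31 PM UTC.
Add 3 hours 35 minutes leg 2 → 2:06 AM UTC (Nov 5).
San Teodoro is UTC−9:00, so local arrival = 2:06 AM − 9:00 = 5:06 PM on Nov 4.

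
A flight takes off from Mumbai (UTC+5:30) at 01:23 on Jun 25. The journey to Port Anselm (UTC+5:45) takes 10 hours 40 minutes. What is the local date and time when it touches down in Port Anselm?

12:18 on June 25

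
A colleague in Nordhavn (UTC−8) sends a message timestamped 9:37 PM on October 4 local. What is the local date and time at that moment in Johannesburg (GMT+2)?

7:37 AM on Oct 5

Johannesburg is 10:00 ahead of Nordhavn.
Shift by the zone difference: 9:37 PM + 10:00 = 7:37 AM on Oct 5 in Johannesburg.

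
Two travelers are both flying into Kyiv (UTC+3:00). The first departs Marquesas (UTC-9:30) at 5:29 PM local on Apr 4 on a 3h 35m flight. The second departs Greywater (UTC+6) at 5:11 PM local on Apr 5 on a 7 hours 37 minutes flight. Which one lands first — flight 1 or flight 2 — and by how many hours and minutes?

the first, by 12 hours 14 minutes

Flight 1 in UTC: 5:29 PM + 9:30 = 2:59 AM on Apr 5.
+3 hours and 35 minutes → arrive 6:34 AM UTC on Apr 5.
Flight 2 in UTC: 5:11 PM − 6:00 = 11:11 AM on Apr 5.
+7 hours 37 minutes → arrive 6:48 PM UTC on Apr 5.
Flight 1 lands earlier by 12 hours 14 minutes.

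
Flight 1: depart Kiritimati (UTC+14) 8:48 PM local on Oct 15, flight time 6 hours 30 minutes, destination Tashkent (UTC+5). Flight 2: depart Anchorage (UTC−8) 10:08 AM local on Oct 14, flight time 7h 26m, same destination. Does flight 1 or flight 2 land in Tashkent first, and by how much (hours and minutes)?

the second, by 11 hours 44 minutes

Flight 1 in UTC: 8:48 PM − 14:00 = 6:48 AM on Oct 15.
+6 hours 30 minutes → arrive 1:18 PM UTC on Oct 15.
Flight 2 in UTC: 10:08 AM + 8:00 = 6:08 PM on Oct 14.
+7 hours 26 minutes → arrive 1:34 AM UTC on Oct 15.
Flight 2 lands earlier by 11 hours 44 minutes.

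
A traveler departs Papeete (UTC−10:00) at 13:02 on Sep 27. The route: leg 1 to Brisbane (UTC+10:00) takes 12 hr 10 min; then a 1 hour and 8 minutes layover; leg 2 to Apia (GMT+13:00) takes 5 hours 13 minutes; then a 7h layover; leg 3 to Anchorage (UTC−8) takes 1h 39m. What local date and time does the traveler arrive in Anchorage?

18:12 on Sep 28

Convert departure to UTC: 13:02 + 10:00 = 23:02 UTC on Sep 27.
Add 12 hours 10 minutes leg 1 → 11:12 UTC (Sep 28).
Add 1 hour and 8 minutes layover in Brisbane → 12:20 UTC.
Add 5 hours and 13 minutes leg 2 → 17:33 UTC.
Add 7 hours layover in Apia → 00:33 UTC (Sep 29).
Add 1 hour 39 minutes leg 3 → 02:12 UTC.
Anchorage is UTC−8:00, so local arrival = 02:12 − 8:00 = 18:12 on Sep 28.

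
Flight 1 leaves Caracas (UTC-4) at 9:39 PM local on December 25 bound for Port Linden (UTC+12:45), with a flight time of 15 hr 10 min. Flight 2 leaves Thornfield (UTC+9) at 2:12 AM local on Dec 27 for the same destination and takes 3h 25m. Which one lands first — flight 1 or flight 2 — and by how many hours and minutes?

Flight 1 in UTC: 9:39 PM + 4:00 = 1:39 AM on Dec 26.
+15 hours and 10 minutes → arrive 4:49 PM UTC on Dec 26.
Flight 2 in UTC: 2:12 AM − 9:00 = 5:12 PM on Dec 26.
+3 hours 25 minutes → arrive 8:37 PM UTC on Dec 26.
Flight 1 lands earlier by 3 hours 48 minutes.

the first, by 3 hours 48 minutes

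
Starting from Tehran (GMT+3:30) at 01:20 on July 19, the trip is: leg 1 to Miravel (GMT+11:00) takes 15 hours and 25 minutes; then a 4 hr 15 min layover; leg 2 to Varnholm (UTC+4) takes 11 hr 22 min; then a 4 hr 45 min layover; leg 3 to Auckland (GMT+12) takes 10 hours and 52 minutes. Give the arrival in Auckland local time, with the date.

Convert departure to UTC: 01:20 − 3:30 = 21:50 UTC on Jul 18.
Add 15 hours and 25 minutes leg 1 → 13:15 UTC (Jul 19).
Add 4 hours 15 minutes layover in Miravel → 17:30 UTC.
Add 11 hours 22 minutes leg 2 → 04:52 UTC (Jul 20).
Add 4 hours 45 minutes layover in Varnholm → 09:37 UTC.
Add 10 hours 52 minutes leg 3 → 20:29 UTC.
Auckland is UTC+12:00, so local arrival = 20:29 + 12:00 = 08:29 on Jul 21.

08:29 on July 21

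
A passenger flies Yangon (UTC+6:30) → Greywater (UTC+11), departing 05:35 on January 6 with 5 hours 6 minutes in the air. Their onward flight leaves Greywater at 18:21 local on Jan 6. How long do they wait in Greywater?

Convert departure to UTC: 05:35 − 6:30 = 23:05 UTC on Jan 5.
Add 5 hours and 6 minutes flight time → 04:11 UTC (Jan 6).
Greywater is UTC+11:00, so local arrival = 04:11 + 11:00 = 15:11 on Jan 6.
Layover = 18:21 − 15:11 = 3 hours 10 minutes.

3 hours 10 minutes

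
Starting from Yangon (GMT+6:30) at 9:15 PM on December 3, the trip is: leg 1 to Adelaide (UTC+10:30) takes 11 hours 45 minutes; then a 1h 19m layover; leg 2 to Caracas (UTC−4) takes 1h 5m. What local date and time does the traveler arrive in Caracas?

Convert departure to UTC: 9:15 PM − 6:30 = 2:45 PM UTC on Dec 3.
Add 11 hours 45 minutes leg 1 → 2:30 AM UTC (Dec 4).
Add 1 hour 19 minutes layover in Adelaide → 3:49 AM UTC.
Add 1 hour and 5 minutes leg 2 → 4:54 AM UTC.
Caracas is UTC−4:00, so local arrival = 4:54 AM − 4:00 = 12:54 AM on Dec 4.

12:54 AM on December 4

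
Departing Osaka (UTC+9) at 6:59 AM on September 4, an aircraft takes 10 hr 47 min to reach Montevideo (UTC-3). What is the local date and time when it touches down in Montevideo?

5:46 AM on September 4

Convert departure to UTC: 6:59 AM − 9:00 = 9:59 PM UTC on Sep 3.
Add 10 hours and 47 minutes travel time → 8:46 AM UTC (Sep 4).
Montevideo is UTC−3:00, so local arrival = 8:46 AM − 3:00 = 5:46 AM on Sep 4.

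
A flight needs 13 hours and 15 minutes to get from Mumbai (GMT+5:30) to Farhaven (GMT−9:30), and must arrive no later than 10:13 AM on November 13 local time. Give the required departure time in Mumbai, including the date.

11:58 AM on Nov 13

Target arrival in UTC: 10:13 AM + 9:30 = 7:43 PM on Nov 13.
Subtract 13 hours 15 minutes → departure 6:28 AM UTC on Nov 13.
Mumbai is UTC+5:30: 6:28 AM + 5:30 = 11:58 AM on Nov 13.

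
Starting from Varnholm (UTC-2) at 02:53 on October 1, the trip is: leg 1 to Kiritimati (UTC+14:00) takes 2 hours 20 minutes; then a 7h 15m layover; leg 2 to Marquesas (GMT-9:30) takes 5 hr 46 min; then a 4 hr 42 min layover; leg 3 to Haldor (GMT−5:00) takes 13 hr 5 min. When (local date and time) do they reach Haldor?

09:01 on October 2

Convert departure to UTC: 02:53 + 2:00 = 04:53 UTC on Oct 1.
Add 2 hours 20 minutes leg 1 → 07:13 UTC.
Add 7 hours and 15 minutes layover in Kiritimati → 14:28 UTC.
Add 5 hours 46 minutes leg 2 → 20:14 UTC.
Add 4 hours 42 minutes layover in Marquesas → 00:56 UTC (Oct 2).
Add 13 hours 5 minutes leg 3 → 14:01 UTC.
Haldor is UTC−5:00, so local arrival = 14:01 − 5:00 = 09:01 on Oct 2.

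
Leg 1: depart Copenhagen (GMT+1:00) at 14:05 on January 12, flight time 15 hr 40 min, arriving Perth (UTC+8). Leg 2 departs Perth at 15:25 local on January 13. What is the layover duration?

Convert departure to UTC: 14:05 − 1:00 = 13:05 UTC on Jan 12.
Add 15 hours and 40 minutes flight time → 04:45 UTC (Jan 13).
Perth is UTC+8:00, so local arrival = 04:45 + 8:00 = 12:45 on Jan 13.
Layover = 15:25 − 12:45 = 2 hours 40 minutes.

2 hours 40 minutes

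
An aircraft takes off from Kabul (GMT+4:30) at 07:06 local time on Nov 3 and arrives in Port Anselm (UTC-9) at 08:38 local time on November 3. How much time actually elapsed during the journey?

15 hours 2 minutes

Departure in UTC: 07:06 − 4:30 = 02:36 on Nov 3.
Arrival in UTC: 08:38 + 9:00 = 17:38 on Nov 3.
Elapsed = 17:38 − 02:36 = 15 hours 2 minutes.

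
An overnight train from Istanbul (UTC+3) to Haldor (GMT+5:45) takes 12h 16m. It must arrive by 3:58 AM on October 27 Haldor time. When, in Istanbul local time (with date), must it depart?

Target arrival in UTC: 3:58 AM − 5:45 = 10:13 PM on Oct 26.
Subtract 12 hours and 16 minutes → departure 9:57 AM UTC on Oct 26.
Istanbul is UTC+3:00: 9:57 AM + 3:00 = 12:57 PM on Oct 26.

12:57 PM on Oct 26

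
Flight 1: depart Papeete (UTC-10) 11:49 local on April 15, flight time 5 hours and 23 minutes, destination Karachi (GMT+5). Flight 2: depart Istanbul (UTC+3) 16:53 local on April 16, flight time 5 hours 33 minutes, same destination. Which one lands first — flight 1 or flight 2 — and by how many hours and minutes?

Flight 1 in UTC: 11:49 + 10:00 = 21:49 on Apr 15.
+5 hours and 23 minutes → arrive 03:12 UTC on Apr 16.
Flight 2 in UTC: 16:53 − 3:00 = 13:53 on Apr 16.
+5 hours 33 minutes → arrive 19:26 UTC on Apr 16.
Flight 1 lands earlier by 16 hours 14 minutes.

the first, by 16 hours 14 minutes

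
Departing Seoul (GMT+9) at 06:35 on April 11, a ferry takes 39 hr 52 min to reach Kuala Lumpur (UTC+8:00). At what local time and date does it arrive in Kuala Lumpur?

Convert departure to UTC: 06:35 − 9:00 = 21:35 UTC on Apr 10.
Add 39 hours 52 minutes travel time → 13:27 UTC (Apr 12).
Kuala Lumpur is UTC+8:00, so local arrival = 13:27 + 8:00 = 21:27 on Apr 12.

21:27 on April 12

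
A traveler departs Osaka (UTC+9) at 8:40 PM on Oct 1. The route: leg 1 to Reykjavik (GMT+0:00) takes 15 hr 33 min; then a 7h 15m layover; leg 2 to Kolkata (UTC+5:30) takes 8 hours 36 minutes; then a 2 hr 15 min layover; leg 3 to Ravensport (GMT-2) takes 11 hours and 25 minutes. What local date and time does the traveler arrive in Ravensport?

6:44 AM on October 3

Convert departure to UTC: 8:40 PM − 9:00 = 11:40 AM UTC on Oct 1.
Add 15 hours 33 minutes leg 1 → 3:13 AM UTC (Oct 2).
Add 7 hours and 15 minutes layover in Reykjavik → 10:28 AM UTC.
Add 8 hours and 36 minutes leg 2 → 7:04 PM UTC.
Add 2 hours 15 minutes layover in Kolkata → 9:19 PM UTC.
Add 11 hours and 25 minutes leg 3 → 8:44 AM UTC (Oct 3).
Ravensport is UTC−2:00, so local arrival = 8:44 AM − 2:00 = 6:44 AM on Oct 3.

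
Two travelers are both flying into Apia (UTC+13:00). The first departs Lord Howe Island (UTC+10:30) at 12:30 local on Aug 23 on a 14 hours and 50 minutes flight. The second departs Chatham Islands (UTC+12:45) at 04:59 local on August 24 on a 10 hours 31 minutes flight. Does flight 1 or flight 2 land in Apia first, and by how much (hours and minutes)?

Flight 1 in UTC: 12:30 − 10:30 = 02:00 on Aug 23.
+14 hours and 50 minutes → arrive 16:50 UTC on Aug 23.
Flight 2 in UTC: 04:59 − 12:45 = 16:14 on Aug 23.
+10 hours 31 minutes → arrive 02:45 UTC on Aug 24.
Flight 1 lands earlier by 9 hours 55 minutes.

the first, by 9 hours 55 minutes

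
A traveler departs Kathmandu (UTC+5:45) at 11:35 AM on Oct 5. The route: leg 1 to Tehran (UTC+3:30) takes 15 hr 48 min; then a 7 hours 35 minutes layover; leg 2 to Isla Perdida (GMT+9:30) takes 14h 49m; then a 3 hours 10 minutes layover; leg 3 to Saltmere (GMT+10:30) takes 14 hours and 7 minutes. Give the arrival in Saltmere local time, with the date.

11:49 PM on October 7

Convert departure to UTC: 11:35 AM − 5:45 = 5:50 AM UTC on Oct 5.
Add 15 hours and 48 minutes leg 1 → 9:38 PM UTC.
Add 7 hours and 35 minutes layover in Tehran → 5:13 AM UTC (Oct 6).
Add 14 hours and 49 minutes leg 2 → 8:02 PM UTC.
Add 3 hours 10 minutes layover in Isla Perdida → 11:12 PM UTC.
Add 14 hours and 7 minutes leg 3 → 1:19 PM UTC (Oct 7).
Saltmere is UTC+10:30, so local arrival = 1:19 PM + 10:30 = 11:49 PM on Oct 7.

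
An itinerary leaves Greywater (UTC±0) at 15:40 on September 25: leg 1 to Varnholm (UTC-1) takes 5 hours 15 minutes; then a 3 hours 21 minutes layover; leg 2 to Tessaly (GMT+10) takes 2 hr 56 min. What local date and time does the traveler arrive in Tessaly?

13:12 on September 26

Greywater is at UTC+0, so departure is already 15:40 UTC on Sep 25.
Add 5 hours and 15 minutes leg 1 → 20:55 UTC.
Add 3 hours 21 minutes layover in Varnholm → 00:16 UTC (Sep 26).
Add 2 hours and 56 minutes leg 2 → 03:12 UTC.
Tessaly is UTC+10:00, so local arrival = 03:12 + 10:00 = 13:12 on Sep 26.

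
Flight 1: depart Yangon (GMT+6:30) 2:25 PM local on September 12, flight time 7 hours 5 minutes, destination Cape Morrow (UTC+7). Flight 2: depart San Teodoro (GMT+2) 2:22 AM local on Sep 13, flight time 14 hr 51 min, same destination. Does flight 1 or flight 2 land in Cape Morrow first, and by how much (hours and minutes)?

Flight 1 in UTC: 2:25 PM − 6:30 = 7:55 AM on Sep 12.
+7 hours and 5 minutes → arrive 3:00 PM UTC on Sep 12.
Flight 2 in UTC: 2:22 AM − 2:00 = 12:22 AM on Sep 13.
+14 hours and 51 minutes → arrive 3:13 PM UTC on Sep 13.
Flight 1 lands earlier by 24 hours 13 minutes.

the first, by 24 hours 13 minutes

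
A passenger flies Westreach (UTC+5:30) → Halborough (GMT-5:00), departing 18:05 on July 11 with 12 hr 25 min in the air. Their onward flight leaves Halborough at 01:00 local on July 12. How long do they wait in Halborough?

5 hours

Convert departure to UTC: 18:05 − 5:30 = 12:35 UTC on Jul 11.
Add 12 hours 25 minutes flight time → 01:00 UTC (Jul 12).
Halborough is UTC−5:00, so local arrival = 01:00 − 5:00 = 20:00 on Jul 11.
Layover = 01:00 − 20:00 (+1 day) = 5 hours.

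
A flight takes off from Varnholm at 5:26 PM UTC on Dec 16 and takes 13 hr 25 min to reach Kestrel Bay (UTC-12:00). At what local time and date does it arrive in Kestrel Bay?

6:51 PM on December 16

Departure is given in UTC: 5:26 PM on Dec 16.
Add 13 hours and 25 minutes → 6:51 AM UTC (Dec 17).
Kestrel Bay is UTC−12:00: 6:51 AM − 12:00 = 6:51 PM on Dec 16.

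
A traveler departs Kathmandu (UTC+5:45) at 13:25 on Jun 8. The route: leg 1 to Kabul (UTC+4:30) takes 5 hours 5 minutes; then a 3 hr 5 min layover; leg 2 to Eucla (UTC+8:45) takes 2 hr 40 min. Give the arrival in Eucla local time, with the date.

Convert departure to UTC: 13:25 − 5:45 = 07:40 UTC on Jun 8.
Add 5 hours 5 minutes leg 1 → 12:45 UTC.
Add 3 hours and 5 minutes layover in Kabul → 15:50 UTC.
Add 2 hours and 40 minutes leg 2 → 18:30 UTC.
Eucla is UTC+8:45, so local arrival = 18:30 + 8:45 = 03:15 on Jun 9.

03:15 on June 9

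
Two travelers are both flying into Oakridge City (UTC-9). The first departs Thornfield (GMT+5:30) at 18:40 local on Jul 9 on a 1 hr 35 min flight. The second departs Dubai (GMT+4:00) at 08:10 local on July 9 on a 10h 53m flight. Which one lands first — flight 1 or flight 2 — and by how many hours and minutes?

the first, by 18 minutes

Flight 1 in UTC: 18:40 − 5:30 = 13:10 on Jul 9.
+1 hour 35 minutes → arrive 14:45 UTC on Jul 9.
Flight 2 in UTC: 08:10 − 4:00 = 04:10 on Jul 9.
+10 hours 53 minutes → arrive 15:03 UTC on Jul 9.
Flight 1 lands earlier by 18 minutes.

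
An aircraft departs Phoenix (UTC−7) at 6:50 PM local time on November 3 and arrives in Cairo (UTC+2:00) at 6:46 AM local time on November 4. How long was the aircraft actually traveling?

2 hours 56 minutes

Departure in UTC: 6:50 PM + 7:00 = 1:50 AM on Nov 4.
Arrival in UTC: 6:46 AM − 2:00 = 4:46 AM on Nov 4.
Elapsed = 4:46 AM − 1:50 AM = 2 hours 56 minutes.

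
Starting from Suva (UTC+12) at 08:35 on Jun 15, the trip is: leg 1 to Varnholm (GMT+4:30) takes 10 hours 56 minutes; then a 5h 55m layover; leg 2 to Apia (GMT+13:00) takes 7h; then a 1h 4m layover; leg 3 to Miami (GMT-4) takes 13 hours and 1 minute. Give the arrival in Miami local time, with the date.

06:31 on June 16

Convert departure to UTC: 08:35 − 12:00 = 20:35 UTC on Jun 14.
Add 10 hours and 56 minutes leg 1 → 07:31 UTC (Jun 15).
Add 5 hours and 55 minutes layover in Varnholm → 13:26 UTC.
Add 7 hours leg 2 → 20:26 UTC.
Add 1 hour 4 minutes layover in Apia → 21:30 UTC.
Add 13 hours 1 minute leg 3 → 10:31 UTC (Jun 16).
Miami is UTC−4:00, so local arrival = 10:31 − 4:00 = 06:31 on Jun 16.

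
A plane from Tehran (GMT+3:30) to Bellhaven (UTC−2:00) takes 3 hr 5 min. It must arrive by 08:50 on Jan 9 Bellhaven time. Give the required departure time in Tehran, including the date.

Target arrival in UTC: 08:50 + 2:00 = 10:50 on Jan 9.
Subtract 3 hours and 5 minutes → departure 07:45 UTC on Jan 9.
Tehran is UTC+3:30: 07:45 + 3:30 = 11:15 on Jan 9.

11:15 on Jan 9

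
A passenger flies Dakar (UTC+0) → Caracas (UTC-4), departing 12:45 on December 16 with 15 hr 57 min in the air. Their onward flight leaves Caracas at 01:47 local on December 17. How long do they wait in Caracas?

1 hour 5 minutes

Dakar is at UTC+0, so departure is already 12:45 UTC on Dec 16.
Add 15 hours and 57 minutes flight time → 04:42 UTC (Dec 17).
Caracas is UTC−4:00, so local arrival = 04:42 − 4:00 = 00:42 on Dec 17.
Layover = 01:47 − 00:42 = 1 hour 5 minutes.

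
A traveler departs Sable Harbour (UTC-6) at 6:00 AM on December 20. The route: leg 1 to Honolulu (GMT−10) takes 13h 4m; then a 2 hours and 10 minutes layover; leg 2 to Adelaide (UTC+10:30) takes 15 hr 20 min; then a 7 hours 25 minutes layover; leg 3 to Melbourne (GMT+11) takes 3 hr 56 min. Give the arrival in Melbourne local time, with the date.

4:55 PM on December 22

Convert departure to UTC: 6:00 AM + 6:00 = 12:00 PM UTC on Dec 20.
Add 13 hours 4 minutes leg 1 → 1:04 AM UTC (Dec 21).
Add 2 hours and 10 minutes layover in Honolulu → 3:14 AM UTC.
Add 15 hours and 20 minutes leg 2 → 6:34 PM UTC.
Add 7 hours and 25 minutes layover in Adelaide → 1:59 AM UTC (Dec 22).
Add 3 hours 56 minutes leg 3 → 5:55 AM UTC.
Melbourne is UTC+11:00, so local arrival = 5:55 AM + 11:00 = 4:55 PM on Dec 22.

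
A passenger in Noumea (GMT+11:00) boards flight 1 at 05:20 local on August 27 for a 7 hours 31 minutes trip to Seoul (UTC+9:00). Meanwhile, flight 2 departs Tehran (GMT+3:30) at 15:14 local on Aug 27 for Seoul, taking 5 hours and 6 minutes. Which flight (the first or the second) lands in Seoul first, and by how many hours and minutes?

the first, by 14 hours 59 minutes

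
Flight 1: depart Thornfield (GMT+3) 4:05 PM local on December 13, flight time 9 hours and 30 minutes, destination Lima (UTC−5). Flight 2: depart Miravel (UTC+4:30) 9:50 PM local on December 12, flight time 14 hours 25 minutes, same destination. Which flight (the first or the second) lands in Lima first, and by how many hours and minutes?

the second, by 14 hours 50 minutes

Flight 1 in UTC: 4:05 PM − 3:00 = 1:05 PM on Dec 13.
+9 hours 30 minutes → arrive 10:35 PM UTC on Dec 13.
Flight 2 in UTC: 9:50 PM − 4:30 = 5:20 PM on Dec 12.
+14 hours and 25 minutes → arrive 7:45 AM UTC on Dec 13.
Flight 2 lands earlier by 14 hours 50 minutes.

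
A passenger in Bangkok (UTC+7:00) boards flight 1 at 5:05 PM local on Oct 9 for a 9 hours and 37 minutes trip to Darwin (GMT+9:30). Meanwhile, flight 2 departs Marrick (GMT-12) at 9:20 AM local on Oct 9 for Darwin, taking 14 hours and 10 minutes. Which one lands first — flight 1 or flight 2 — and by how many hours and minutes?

the first, by 15 hours 48 minutes

Flight 1 in UTC: 5:05 PM − 7:00 = 10:05 AM on Oct 9.
+9 hours 37 minutes → arrive 7:42 PM UTC on Oct 9.
Flight 2 in UTC: 9:20 AM + 12:00 = 9:20 PM on Oct 9.
+14 hours 10 minutes → arrive 11:30 AM UTC on Oct 10.
Flight 1 lands earlier by 15 hours 48 minutes.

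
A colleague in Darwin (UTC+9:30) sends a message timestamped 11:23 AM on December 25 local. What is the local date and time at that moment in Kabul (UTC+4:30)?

6:23 AM on Dec 25

In UTC: 11:23 AM − 9:30 = 1:53 AM on Dec 25.
Kabul is UTC+4:30: 1:53 AM + 4:30 = 6:23 AM on Dec 25.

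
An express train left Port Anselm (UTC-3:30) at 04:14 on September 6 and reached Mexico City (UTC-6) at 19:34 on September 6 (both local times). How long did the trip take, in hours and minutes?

Departure in UTC: 04:14 + 3:30 = 07:44 on Sep 6.
Arrival in UTC: 19:34 + 6:00 = 01:34 on Sep 7.
Elapsed = 01:34 − 07:44 (+1 day) = 17 hours 50 minutes.

17 hours 50 minutes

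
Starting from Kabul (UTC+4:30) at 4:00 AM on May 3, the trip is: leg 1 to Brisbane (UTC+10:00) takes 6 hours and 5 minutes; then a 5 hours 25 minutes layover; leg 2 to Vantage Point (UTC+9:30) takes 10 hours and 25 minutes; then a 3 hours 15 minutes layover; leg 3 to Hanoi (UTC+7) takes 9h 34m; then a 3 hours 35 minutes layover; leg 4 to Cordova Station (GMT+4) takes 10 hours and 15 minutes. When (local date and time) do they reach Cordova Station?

4:04 AM on May 5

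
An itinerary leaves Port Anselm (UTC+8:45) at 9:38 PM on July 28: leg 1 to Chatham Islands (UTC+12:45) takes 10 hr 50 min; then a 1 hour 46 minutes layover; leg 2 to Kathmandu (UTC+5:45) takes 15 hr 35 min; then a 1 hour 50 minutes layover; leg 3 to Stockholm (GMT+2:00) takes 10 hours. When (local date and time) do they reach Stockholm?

6:54 AM on Jul 30

Convert departure to UTC: 9:38 PM − 8:45 = 12:53 PM UTC on Jul 28.
Add 10 hours and 50 minutes leg 1 → 11:43 PM UTC.
Add 1 hour 46 minutes layover in Chatham Islands → 1:29 AM UTC (Jul 29).
Add 15 hours and 35 minutes leg 2 → 5:04 PM UTC.
Add 1 hour and 50 minutes layover in Kathmandu → 6:54 PM UTC.
Add 10 hours leg 3 → 4:54 AM UTC (Jul 30).
Stockholm is UTC+2:00, so local arrival = 4:54 AM + 2:00 = 6:54 AM on Jul 30.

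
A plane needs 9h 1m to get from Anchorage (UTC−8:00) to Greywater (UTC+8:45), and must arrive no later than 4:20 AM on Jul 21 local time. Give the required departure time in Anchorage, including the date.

Target arrival in UTC: 4:20 AM − 8:45 = 7:35 PM on Jul 20.
Subtract 9 hours and 1 minute → departure 10:34 AM UTC on Jul 20.
Anchorage is UTC−8:00: 10:34 AM − 8:00 = 2:34 AM on Jul 20.

2:34 AM on July 20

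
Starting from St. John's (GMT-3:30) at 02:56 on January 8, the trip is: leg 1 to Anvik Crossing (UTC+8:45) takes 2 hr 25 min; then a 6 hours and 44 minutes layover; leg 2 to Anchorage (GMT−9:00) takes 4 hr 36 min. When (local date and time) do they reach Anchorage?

11:11 on Jan 8

Convert departure to UTC: 02:56 + 3:30 = 06:26 UTC on Jan 8.
Add 2 hours and 25 minutes leg 1 → 08:51 UTC.
Add 6 hours and 44 minutes layover in Anvik Crossing → 15:35 UTC.
Add 4 hours 36 minutes leg 2 → 20:11 UTC.
Anchorage is UTC−9:00, so local arrival = 20:11 − 9:00 = 11:11 on Jan 8.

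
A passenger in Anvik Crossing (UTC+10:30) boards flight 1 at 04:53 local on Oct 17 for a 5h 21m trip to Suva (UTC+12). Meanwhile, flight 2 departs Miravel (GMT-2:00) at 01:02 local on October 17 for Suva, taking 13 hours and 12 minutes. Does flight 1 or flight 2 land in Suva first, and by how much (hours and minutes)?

the first, by 16 hours 30 minutes

Flight 1 in UTC: 04:53 − 10:30 = 18:23 on Oct 16.
+5 hours and 21 minutes → arrive 23:44 UTC on Oct 16.
Flight 2 in UTC: 01:02 + 2:00 = 03:02 on Oct 17.
+13 hours and 12 minutes → arrive 16:14 UTC on Oct 17.
Flight 1 lands earlier by 16 hours 30 minutes.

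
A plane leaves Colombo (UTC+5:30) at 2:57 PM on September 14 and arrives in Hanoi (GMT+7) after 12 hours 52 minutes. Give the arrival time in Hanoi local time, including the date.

Hanoi is 1:30 ahead of Colombo.
After 12 hours 52 minutes it is 3:49 AM (Sep 15) in Colombo.
Shift by the zone difference: 3:49 AM + 1:30 = 5:19 AM on Sep 15 in Hanoi.

5:19 AM on September 15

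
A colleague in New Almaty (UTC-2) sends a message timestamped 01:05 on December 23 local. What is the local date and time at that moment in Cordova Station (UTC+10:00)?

13:05 on December 23

Cordova Station is 12:00 ahead of New Almaty.
Shift by the zone difference: 01:05 + 12:00 = 13:05 on Dec 23 in Cordova Station.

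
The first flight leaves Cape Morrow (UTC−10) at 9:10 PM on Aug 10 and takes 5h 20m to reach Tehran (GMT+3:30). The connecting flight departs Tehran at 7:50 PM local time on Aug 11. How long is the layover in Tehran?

3 hours 50 minutes

Convert departure to UTC: 9:10 PM + 10:00 = 7:10 AM UTC on Aug 11.
Add 5 hours 20 minutes flight time → 12:30 PM UTC.
Tehran is UTC+3:30, so local arrival = 12:30 PM + 3:30 = 4:00 PM on Aug 11.
Layover = 7:50 PM − 4:00 PM = 3 hours 50 minutes.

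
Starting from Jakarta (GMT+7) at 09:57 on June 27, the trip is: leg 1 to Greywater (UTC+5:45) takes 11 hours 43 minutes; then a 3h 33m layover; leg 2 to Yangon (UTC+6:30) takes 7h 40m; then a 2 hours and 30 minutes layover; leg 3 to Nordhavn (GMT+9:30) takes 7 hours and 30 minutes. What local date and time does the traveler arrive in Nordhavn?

21:23 on June 28

Convert departure to UTC: 09:57 − 7:00 = 02:57 UTC on Jun 27.
Add 11 hours 43 minutes leg 1 → 14:40 UTC.
Add 3 hours and 33 minutes layover in Greywater → 18:13 UTC.
Add 7 hours and 40 minutes leg 2 → 01:53 UTC (Jun 28).
Add 2 hours 30 minutes layover in Yangon → 04:23 UTC.
Add 7 hours and 30 minutes leg 3 → 11:53 UTC.
Nordhavn is UTC+9:30, so local arrival = 11:53 + 9:30 = 21:23 on Jun 28.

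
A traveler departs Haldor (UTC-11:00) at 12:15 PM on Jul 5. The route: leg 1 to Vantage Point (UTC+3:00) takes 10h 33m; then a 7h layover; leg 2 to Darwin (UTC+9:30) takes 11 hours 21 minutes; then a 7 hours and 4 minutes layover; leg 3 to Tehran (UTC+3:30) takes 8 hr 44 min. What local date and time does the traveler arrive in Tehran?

11:27 PM on Jul 7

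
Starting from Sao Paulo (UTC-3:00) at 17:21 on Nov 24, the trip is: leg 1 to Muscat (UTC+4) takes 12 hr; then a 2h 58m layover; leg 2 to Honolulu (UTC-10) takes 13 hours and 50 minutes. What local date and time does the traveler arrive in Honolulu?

Convert departure to UTC: 17:21 + 3:00 = 20:21 UTC on Nov 24.
Add 12 hours leg 1 → 08:21 UTC (Nov 25).
Add 2 hours 58 minutes layover in Muscat → 11:19 UTC.
Add 13 hours 50 minutes leg 2 → 01:09 UTC (Nov 26).
Honolulu is UTC−10:00, so local arrival = 01:09 − 10:00 = 15:09 on Nov 25.

15:09 on November 25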